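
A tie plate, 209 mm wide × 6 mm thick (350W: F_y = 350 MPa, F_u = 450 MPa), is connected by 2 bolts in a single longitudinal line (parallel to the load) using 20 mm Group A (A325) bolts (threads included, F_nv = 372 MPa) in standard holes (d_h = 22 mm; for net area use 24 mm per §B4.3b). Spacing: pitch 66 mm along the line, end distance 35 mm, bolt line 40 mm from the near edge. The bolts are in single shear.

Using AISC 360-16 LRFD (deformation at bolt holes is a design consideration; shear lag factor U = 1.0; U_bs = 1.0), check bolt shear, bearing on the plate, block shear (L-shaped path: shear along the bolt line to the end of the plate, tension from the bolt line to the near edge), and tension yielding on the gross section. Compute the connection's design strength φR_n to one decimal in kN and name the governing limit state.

Bolt shear: A_b = π(20)²/4 = 314.16 mm². φR_n = 0.75 × 372 × 314.16 × 2 × 1 = 175.3 kN.
Bearing (6 mm plate, F_u = 450 MPa): end bolts L_c = 35 − 22/2 = 24, R_n = min(1.2×24×6×450, 2.4×20×6×450) = 77.76 kN/bolt; interior L_c = 66 − 22 = 44, R_n = 129.6 kN/bolt. φR_n = 0.75 × (1×77.76 + 1×129.6) = 155.5 kN.
Block shear: shear path 1×[35+1×66] = 1×101 mm, A_gv = 606, A_nv = 1×(101 − 1.5×24)×6 = 390 mm²; tension to near edge: (40 − 0.5×24)×6 = 168 mm². R_n = min(0.6×450×390, 0.6×350×606) + 1.0×450×168 = min(105.3, 127.26) + 75.6 = 180.9 kN. φR_n = 0.75 × 180.9 = 135.7 kN.
Tension yield (gross): A_g = 209×6 = 1254 mm². φR_n = 0.90 × 350 × 1254 = 395.0 kN.
Governing: min(175.3, 155.5, 135.7, 395.0) = 135.7 kN → block shear.

135.7 kN (block shear governs)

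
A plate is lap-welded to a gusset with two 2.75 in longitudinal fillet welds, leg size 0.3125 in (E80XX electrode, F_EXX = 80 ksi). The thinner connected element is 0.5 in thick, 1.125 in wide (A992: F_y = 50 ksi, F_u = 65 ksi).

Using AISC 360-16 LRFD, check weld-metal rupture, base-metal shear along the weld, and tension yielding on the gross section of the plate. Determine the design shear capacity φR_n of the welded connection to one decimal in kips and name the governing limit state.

Weld metal: throat = 0.707×0.3125 = 0.22094 in, L = 2×2.75 = 5.5 in. φR_n = 0.75 × 0.6 × 80 × 0.22094 × 5.5 = 43.7 kips.
Base metal shear (0.5 in plate): yield φR_n = 1.0×0.6×50×0.5×5.5 = 82.5 kips; rupture φR_n = 0.75×0.6×65×0.5×5.5 = 80.4 kips; take 80.4 kips (rupture).
Tension yield (gross): A_g = 1.125×0.5 = 0.5625 in². φR_n = 0.90 × 50 × 0.5625 = 25.3 kips.
Governing: min(43.7, 80.4, 25.3) = 25.3 kips → gross-section yield.

25.3 kips (gross-section yield governs)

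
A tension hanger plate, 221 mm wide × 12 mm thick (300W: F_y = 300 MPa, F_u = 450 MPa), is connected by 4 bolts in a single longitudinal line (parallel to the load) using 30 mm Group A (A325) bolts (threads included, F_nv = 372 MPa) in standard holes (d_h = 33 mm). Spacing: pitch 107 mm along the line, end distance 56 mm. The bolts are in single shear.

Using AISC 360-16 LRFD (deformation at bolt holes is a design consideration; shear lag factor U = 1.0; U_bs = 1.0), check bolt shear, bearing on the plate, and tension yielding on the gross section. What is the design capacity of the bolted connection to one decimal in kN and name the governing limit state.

716.0 kN (gross-section yield governs)

Bolt shear: A_b = π(30)²/4 = 706.86 mm². φR_n = 0.75 × 372 × 706.86 × 4 × 1 = 788.9 kN.
Bearing (12 mm plate, F_u = 450 MPa): end bolts L_c = 56 − 33/2 = 39.5, R_n = min(1.2×39.5×12×450, 2.4×30×12×450) = 255.96 kN/bolt; interior L_c = 107 − 33 = 74, R_n = 388.8 kN/bolt. φR_n = 0.75 × (1×255.96 + 3×388.8) = 1066.8 kN.
Tension yield (gross): A_g = 221×12 = 2652 mm². φR_n = 0.90 × 300 × 2652 = 716.0 kN.
Governing: min(788.9, 1066.8, 716.0) = 716.0 kN → gross-section yield.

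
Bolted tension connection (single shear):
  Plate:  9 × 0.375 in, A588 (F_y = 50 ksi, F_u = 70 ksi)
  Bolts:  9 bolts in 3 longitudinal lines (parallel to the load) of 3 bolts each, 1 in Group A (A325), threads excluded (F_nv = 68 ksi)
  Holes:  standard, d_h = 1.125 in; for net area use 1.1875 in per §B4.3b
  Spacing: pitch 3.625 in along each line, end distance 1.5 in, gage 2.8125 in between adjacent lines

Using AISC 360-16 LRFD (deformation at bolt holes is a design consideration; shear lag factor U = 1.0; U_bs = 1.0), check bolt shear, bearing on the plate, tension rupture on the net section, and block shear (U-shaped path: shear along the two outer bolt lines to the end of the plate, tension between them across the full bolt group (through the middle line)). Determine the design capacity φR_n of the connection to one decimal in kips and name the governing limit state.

Bolt shear: A_b = π(1)²/4 = 0.7854 in². φR_n = 0.75 × 68 × 0.7854 × 9 × 1 = 360.5 kips.
Bearing (0.375 in plate, F_u = 70 ksi): end bolts L_c = 1.5 − 1.125/2 = 0.9375, R_n = min(1.2×0.9375×0.375×70, 2.4×1×0.375×70) = 29.531 kips/bolt; interior L_c = 3.625 − 1.125 = 2.5, R_n = 63 kips/bolt. φR_n = 0.75 × (3×29.531 + 6×63) = 349.9 kips.
Tension rupture (net): A_n = (9 − 3×1.1875)×0.375 = 2.0391 in² (U = 1.0, A_e = A_n). φR_n = 0.75 × 70 × 2.0391 = 107.1 kips.
Block shear: shear path 2×[1.5+2×3.625] = 2×8.75 in, A_gv = 6.5625, A_nv = 2×(8.75 − 2.5×1.1875)×0.375 = 4.3359 in²; tension across gage: (5.625 − 2×1.1875)×0.375 = 1.2188 in². R_n = min(0.6×70×4.3359, 0.6×50×6.5625) + 1.0×70×1.2188 = min(182.11, 196.88) + 85.316 = 267.43 kips. φR_n = 0.75 × 267.43 = 200.6 kips.
Governing: min(360.5, 349.9, 107.1, 200.6) = 107.1 kips → net-section rupture.

107.1 kips (net-section rupture governs)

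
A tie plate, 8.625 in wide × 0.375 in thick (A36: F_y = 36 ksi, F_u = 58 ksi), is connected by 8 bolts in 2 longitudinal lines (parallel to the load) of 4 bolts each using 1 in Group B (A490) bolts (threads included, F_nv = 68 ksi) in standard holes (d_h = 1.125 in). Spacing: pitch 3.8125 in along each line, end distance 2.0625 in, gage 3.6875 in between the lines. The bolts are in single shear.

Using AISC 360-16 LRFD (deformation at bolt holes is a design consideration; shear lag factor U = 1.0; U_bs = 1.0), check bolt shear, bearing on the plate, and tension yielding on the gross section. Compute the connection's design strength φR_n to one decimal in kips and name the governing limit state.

Bolt shear: A_b = π(1)²/4 = 0.7854 in². φR_n = 0.75 × 68 × 0.7854 × 8 × 1 = 320.4 kips.
Bearing (0.375 in plate, F_u = 58 ksi): end bolts L_c = 2.0625 − 1.125/2 = 1.5, R_n = min(1.2×1.5×0.375×58, 2.4×1×0.375×58) = 39.15 kips/bolt; interior L_c = 3.8125 − 1.125 = 2.6875, R_n = 52.2 kips/bolt. φR_n = 0.75 × (2×39.15 + 6×52.2) = 293.6 kips.
Tension yield (gross): A_g = 8.625×0.375 = 3.2344 in². φR_n = 0.90 × 36 × 3.2344 = 104.8 kips.
Governing: min(320.4, 293.6, 104.8) = 104.8 kips → gross-section yield.

104.8 kips (gross-section yield governs)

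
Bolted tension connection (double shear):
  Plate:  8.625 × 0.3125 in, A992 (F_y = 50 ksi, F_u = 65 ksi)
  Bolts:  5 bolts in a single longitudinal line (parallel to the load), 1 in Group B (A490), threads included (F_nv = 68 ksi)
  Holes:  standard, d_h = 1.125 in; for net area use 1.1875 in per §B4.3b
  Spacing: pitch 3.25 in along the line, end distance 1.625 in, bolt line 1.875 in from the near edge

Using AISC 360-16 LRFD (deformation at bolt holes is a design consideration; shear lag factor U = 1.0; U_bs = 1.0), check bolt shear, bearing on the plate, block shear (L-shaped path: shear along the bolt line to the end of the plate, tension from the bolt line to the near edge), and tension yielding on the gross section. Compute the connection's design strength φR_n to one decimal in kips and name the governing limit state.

Bolt shear: A_b = π(1)²/4 = 0.7854 in². φR_n = 0.75 × 68 × 0.7854 × 5 × 2 = 400.6 kips.
Bearing (0.3125 in plate, F_u = 65 ksi): end bolts L_c = 1.625 − 1.125/2 = 1.0625, R_n = min(1.2×1.0625×0.3125×65, 2.4×1×0.3125×65) = 25.898 kips/bolt; interior L_c = 3.25 − 1.125 = 2.125, R_n = 48.75 kips/bolt. φR_n = 0.75 × (1×25.898 + 4×48.75) = 165.7 kips.
Block shear: shear path 1×[1.625+4×3.25] = 1×14.625 in, A_gv = 4.5703, A_nv = 1×(14.625 − 4.5×1.1875)×0.3125 = 2.9004 in²; tension to near edge: (1.875 − 0.5×1.1875)×0.3125 = 0.40039 in². R_n = min(0.6×65×2.9004, 0.6×50×4.5703) + 1.0×65×0.40039 = min(113.12, 137.11) + 26.025 = 139.15 kips. φR_n = 0.75 × 139.15 = 104.4 kips.
Tension yield (gross): A_g = 8.625×0.3125 = 2.6953 in². φR_n = 0.90 × 50 × 2.6953 = 121.3 kips.
Governing: min(400.6, 165.7, 104.4, 121.3) = 104.4 kips → block shear.

104.4 kips (block shear governs)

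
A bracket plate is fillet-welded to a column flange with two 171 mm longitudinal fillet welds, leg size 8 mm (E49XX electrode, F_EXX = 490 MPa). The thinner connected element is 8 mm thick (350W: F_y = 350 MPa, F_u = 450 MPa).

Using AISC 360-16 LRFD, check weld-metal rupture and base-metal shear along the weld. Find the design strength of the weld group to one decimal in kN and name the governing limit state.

426.5 kN (weld metal governs)

Weld metal: throat = 0.707×8 = 5.656 mm, L = 2×171 = 342 mm. φR_n = 0.75 × 0.6 × 490 × 5.656 × 342 = 426.5 kN.
Base metal shear (8 mm plate): yield φR_n = 1.0×0.6×350×8×342 = 574.6 kN; rupture φR_n = 0.75×0.6×450×8×342 = 554.0 kN; take 554.0 kN (rupture).
Governing: min(426.5, 554.0) = 426.5 kN → weld metal.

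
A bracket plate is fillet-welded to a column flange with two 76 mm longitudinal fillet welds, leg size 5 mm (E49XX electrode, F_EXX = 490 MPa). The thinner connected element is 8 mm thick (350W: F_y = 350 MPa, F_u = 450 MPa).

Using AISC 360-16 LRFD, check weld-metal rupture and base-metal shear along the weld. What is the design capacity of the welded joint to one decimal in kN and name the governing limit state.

118.5 kN (weld metal governs)

Weld metal: throat = 0.707×5 = 3.535 mm, L = 2×76 = 152 mm. φR_n = 0.75 × 0.6 × 490 × 3.535 × 152 = 118.5 kN.
Base metal shear (8 mm plate): yield φR_n = 1.0×0.6×350×8×152 = 255.4 kN; rupture φR_n = 0.75×0.6×450×8×152 = 246.2 kN; take 246.2 kN (rupture).
Governing: min(118.5, 246.2) = 118.5 kN → weld metal.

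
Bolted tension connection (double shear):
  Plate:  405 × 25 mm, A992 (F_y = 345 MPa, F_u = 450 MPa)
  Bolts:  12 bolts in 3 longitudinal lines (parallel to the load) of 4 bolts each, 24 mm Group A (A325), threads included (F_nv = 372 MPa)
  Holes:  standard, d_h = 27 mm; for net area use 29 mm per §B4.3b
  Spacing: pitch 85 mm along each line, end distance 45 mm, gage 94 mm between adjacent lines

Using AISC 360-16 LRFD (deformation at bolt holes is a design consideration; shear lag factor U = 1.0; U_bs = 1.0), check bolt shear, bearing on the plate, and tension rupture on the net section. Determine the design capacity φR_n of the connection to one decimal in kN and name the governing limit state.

2683.1 kN (net-section rupture governs)

Bolt shear: A_b = π(24)²/4 = 452.39 mm². φR_n = 0.75 × 372 × 452.39 × 12 × 2 = 3029.2 kN.
Bearing (25 mm plate, F_u = 450 MPa): end bolts L_c = 45 − 27/2 = 31.5, R_n = min(1.2×31.5×25×450, 2.4×24×25×450) = 425.25 kN/bolt; interior L_c = 85 − 27 = 58, R_n = 648 kN/bolt. φR_n = 0.75 × (3×425.25 + 9×648) = 5330.8 kN.
Tension rupture (net): A_n = (405 − 3×29)×25 = 7950 mm² (U = 1.0, A_e = A_n). φR_n = 0.75 × 450 × 7950 = 2683.1 kN.
Governing: min(3029.2, 5330.8, 2683.1) = 2683.1 kN → net-section rupture.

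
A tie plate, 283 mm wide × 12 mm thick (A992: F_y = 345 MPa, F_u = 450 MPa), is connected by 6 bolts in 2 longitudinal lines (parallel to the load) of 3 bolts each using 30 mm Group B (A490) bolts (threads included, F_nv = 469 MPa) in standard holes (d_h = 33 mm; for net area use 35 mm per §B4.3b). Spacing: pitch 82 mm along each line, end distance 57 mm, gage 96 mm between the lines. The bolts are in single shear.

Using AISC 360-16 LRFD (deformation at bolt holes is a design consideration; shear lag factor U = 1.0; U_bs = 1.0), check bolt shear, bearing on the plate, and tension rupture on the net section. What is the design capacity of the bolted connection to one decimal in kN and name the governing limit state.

Bolt shear: A_b = π(30)²/4 = 706.86 mm². φR_n = 0.75 × 469 × 706.86 × 6 × 1 = 1491.8 kN.
Bearing (12 mm plate, F_u = 450 MPa): end bolts L_c = 57 − 33/2 = 40.5, R_n = min(1.2×40.5×12×450, 2.4×30×12×450) = 262.44 kN/bolt; interior L_c = 82 − 33 = 49, R_n = 317.52 kN/bolt. φR_n = 0.75 × (2×262.44 + 4×317.52) = 1346.2 kN.
Tension rupture (net): A_n = (283 − 2×35)×12 = 2556 mm² (U = 1.0, A_e = A_n). φR_n = 0.75 × 450 × 2556 = 862.7 kN.
Governing: min(1491.8, 1346.2, 862.7) = 862.7 kN → net-section rupture.

862.7 kN (net-section rupture governs)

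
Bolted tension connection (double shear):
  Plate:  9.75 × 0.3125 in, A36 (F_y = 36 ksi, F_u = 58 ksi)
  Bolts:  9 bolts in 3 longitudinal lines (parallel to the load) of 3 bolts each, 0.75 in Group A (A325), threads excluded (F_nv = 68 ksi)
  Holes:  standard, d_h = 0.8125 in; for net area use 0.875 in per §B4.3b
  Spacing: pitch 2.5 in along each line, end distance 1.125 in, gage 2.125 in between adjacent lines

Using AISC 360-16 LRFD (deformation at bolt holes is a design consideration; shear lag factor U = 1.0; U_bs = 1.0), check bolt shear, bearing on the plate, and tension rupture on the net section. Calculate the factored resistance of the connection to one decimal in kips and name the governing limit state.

96.9 kips (net-section rupture governs)

Bolt shear: A_b = π(0.75)²/4 = 0.44179 in². φR_n = 0.75 × 68 × 0.44179 × 9 × 2 = 405.6 kips.
Bearing (0.3125 in plate, F_u = 58 ksi): end bolts L_c = 1.125 − 0.8125/2 = 0.71875, R_n = min(1.2×0.71875×0.3125×58, 2.4×0.75×0.3125×58) = 15.633 kips/bolt; interior L_c = 2.5 − 0.8125 = 1.6875, R_n = 32.625 kips/bolt. φR_n = 0.75 × (3×15.633 + 6×32.625) = 182.0 kips.
Tension rupture (net): A_n = (9.75 − 3×0.875)×0.3125 = 2.2266 in² (U = 1.0, A_e = A_n). φR_n = 0.75 × 58 × 2.2266 = 96.9 kips.
Governing: min(405.6, 182.0, 96.9) = 96.9 kips → net-section rupture.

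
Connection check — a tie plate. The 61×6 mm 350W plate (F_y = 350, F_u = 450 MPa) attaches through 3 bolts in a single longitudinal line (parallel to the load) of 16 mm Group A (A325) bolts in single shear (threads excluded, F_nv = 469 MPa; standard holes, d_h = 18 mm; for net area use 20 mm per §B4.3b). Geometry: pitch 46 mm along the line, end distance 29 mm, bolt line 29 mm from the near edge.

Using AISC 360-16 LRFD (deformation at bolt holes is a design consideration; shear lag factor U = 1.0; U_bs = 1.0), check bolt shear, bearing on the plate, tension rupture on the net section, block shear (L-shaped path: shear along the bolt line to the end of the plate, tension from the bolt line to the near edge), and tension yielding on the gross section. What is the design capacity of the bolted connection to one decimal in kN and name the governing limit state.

Bolt shear: A_b = π(16)²/4 = 201.06 mm². φR_n = 0.75 × 469 × 201.06 × 3 × 1 = 212.2 kN.
Bearing (6 mm plate, F_u = 450 MPa): end bolts L_c = 29 − 18/2 = 20, R_n = min(1.2×20×6×450, 2.4×16×6×450) = 64.8 kN/bolt; interior L_c = 46 − 18 = 28, R_n = 90.72 kN/bolt. φR_n = 0.75 × (1×64.8 + 2×90.72) = 184.7 kN.
Tension rupture (net): A_n = (61 − 1×20)×6 = 246 mm² (U = 1.0, A_e = A_n). φR_n = 0.75 × 450 × 246 = 83.0 kN.
Block shear: shear path 1×[29+2×46] = 1×121 mm, A_gv = 726, A_nv = 1×(121 − 2.5×20)×6 = 426 mm²; tension to near edge: (29 − 0.5×20)×6 = 114 mm². R_n = min(0.6×450×426, 0.6×350×726) + 1.0×450×114 = min(115.02, 152.46) + 51.3 = 166.32 kN. φR_n = 0.75 × 166.32 = 124.7 kN.
Tension yield (gross): A_g = 61×6 = 366 mm². φR_n = 0.90 × 350 × 366 = 115.3 kN.
Governing: min(212.2, 184.7, 83.0, 124.7, 115.3) = 83.0 kN → net-section rupture.

83.0 kN (net-section rupture governs)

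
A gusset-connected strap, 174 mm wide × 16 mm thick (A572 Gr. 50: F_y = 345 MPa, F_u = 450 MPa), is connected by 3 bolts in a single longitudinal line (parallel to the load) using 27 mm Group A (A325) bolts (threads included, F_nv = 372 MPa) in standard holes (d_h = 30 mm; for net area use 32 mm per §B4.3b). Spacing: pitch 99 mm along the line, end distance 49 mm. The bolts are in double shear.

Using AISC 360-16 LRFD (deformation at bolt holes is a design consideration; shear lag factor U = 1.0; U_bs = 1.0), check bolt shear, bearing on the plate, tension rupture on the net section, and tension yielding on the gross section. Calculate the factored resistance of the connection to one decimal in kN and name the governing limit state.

Bolt shear: A_b = π(27)²/4 = 572.56 mm². φR_n = 0.75 × 372 × 572.56 × 3 × 2 = 958.5 kN.
Bearing (16 mm plate, F_u = 450 MPa): end bolts L_c = 49 − 30/2 = 34, R_n = min(1.2×34×16×450, 2.4×27×16×450) = 293.76 kN/bolt; interior L_c = 99 − 30 = 69, R_n = 466.56 kN/bolt. φR_n = 0.75 × (1×293.76 + 2×466.56) = 920.2 kN.
Tension rupture (net): A_n = (174 − 1×32)×16 = 2272 mm² (U = 1.0, A_e = A_n). φR_n = 0.75 × 450 × 2272 = 766.8 kN.
Tension yield (gross): A_g = 174×16 = 2784 mm². φR_n = 0.90 × 345 × 2784 = 864.4 kN.
Governing: min(958.5, 920.2, 766.8, 864.4) = 766.8 kN → net-section rupture.

766.8 kN (net-section rupture governs)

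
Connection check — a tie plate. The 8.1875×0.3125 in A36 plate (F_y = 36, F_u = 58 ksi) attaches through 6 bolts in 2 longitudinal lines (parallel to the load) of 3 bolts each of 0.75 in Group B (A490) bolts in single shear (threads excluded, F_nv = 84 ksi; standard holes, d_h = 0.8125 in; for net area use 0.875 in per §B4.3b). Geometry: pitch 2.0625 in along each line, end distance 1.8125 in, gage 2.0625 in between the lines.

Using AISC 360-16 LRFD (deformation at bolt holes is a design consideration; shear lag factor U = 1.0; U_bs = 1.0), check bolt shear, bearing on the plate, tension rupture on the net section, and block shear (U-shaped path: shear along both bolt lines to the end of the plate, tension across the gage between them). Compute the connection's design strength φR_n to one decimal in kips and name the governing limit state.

Bolt shear: A_b = π(0.75)²/4 = 0.44179 in². φR_n = 0.75 × 84 × 0.44179 × 6 × 1 = 167.0 kips.
Bearing (0.3125 in plate, F_u = 58 ksi): end bolts L_c = 1.8125 − 0.8125/2 = 1.40625, R_n = min(1.2×1.40625×0.3125×58, 2.4×0.75×0.3125×58) = 30.586 kips/bolt; interior L_c = 2.0625 − 0.8125 = 1.25, R_n = 27.188 kips/bolt. φR_n = 0.75 × (2×30.586 + 4×27.188) = 127.4 kips.
Tension rupture (net): A_n = (8.1875 − 2×0.875)×0.3125 = 2.0117 in² (U = 1.0, A_e = A_n). φR_n = 0.75 × 58 × 2.0117 = 87.5 kips.
Block shear: shear path 2×[1.8125+2×2.0625] = 2×5.9375 in, A_gv = 3.7109, A_nv = 2×(5.9375 − 2.5×0.875)×0.3125 = 2.3438 in²; tension across gage: (2.0625 − 1×0.875)×0.3125 = 0.37109 in². R_n = min(0.6×58×2.3438, 0.6×36×3.7109) + 1.0×58×0.37109 = min(81.564, 80.155) + 21.523 = 101.68 kips. φR_n = 0.75 × 101.68 = 76.3 kips.
Governing: min(167.0, 127.4, 87.5, 76.3) = 76.3 kips → block shear.

76.3 kips (block shear governs)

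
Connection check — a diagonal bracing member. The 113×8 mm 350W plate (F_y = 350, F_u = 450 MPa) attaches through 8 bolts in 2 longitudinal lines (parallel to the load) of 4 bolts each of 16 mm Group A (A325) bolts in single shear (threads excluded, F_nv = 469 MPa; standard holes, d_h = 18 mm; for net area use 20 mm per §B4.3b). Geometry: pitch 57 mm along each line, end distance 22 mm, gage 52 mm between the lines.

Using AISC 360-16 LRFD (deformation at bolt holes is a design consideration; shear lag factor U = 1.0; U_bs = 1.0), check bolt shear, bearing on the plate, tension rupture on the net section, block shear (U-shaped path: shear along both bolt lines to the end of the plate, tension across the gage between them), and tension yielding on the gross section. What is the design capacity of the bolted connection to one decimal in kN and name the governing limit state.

Bolt shear: A_b = π(16)²/4 = 201.06 mm². φR_n = 0.75 × 469 × 201.06 × 8 × 1 = 565.8 kN.
Bearing (8 mm plate, F_u = 450 MPa): end bolts L_c = 22 − 18/2 = 13, R_n = min(1.2×13×8×450, 2.4×16×8×450) = 56.16 kN/bolt; interior L_c = 57 − 18 = 39, R_n = 138.24 kN/bolt. φR_n = 0.75 × (2×56.16 + 6×138.24) = 706.3 kN.
Tension rupture (net): A_n = (113 − 2×20)×8 = 584 mm² (U = 1.0, A_e = A_n). φR_n = 0.75 × 450 × 584 = 197.1 kN.
Block shear: shear path 2×[22+3×57] = 2×193 mm, A_gv = 3088, A_nv = 2×(193 − 3.5×20)×8 = 1968 mm²; tension across gage: (52 − 1×20)×8 = 256 mm². R_n = min(0.6×450×1968, 0.6×350×3088) + 1.0×450×256 = min(531.36, 648.48) + 115.2 = 646.56 kN. φR_n = 0.75 × 646.56 = 484.9 kN.
Tension yield (gross): A_g = 113×8 = 904 mm². φR_n = 0.90 × 350 × 904 = 284.8 kN.
Governing: min(565.8, 706.3, 197.1, 484.9, 284.8) = 197.1 kN → net-section rupture.

197.1 kN (net-section rupture governs)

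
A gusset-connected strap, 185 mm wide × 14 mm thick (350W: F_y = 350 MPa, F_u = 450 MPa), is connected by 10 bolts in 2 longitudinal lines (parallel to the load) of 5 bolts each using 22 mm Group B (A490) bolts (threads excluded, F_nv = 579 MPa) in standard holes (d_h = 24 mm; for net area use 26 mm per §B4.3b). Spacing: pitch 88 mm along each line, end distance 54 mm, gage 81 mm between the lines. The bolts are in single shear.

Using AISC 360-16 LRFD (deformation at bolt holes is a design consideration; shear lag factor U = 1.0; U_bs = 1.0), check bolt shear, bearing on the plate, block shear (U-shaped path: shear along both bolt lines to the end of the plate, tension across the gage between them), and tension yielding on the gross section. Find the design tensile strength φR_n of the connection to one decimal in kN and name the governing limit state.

815.9 kN (gross-section yield governs)

Bolt shear: A_b = π(22)²/4 = 380.13 mm². φR_n = 0.75 × 579 × 380.13 × 10 × 1 = 1650.7 kN.
Bearing (14 mm plate, F_u = 450 MPa): end bolts L_c = 54 − 24/2 = 42, R_n = min(1.2×42×14×450, 2.4×22×14×450) = 317.52 kN/bolt; interior L_c = 88 − 24 = 64, R_n = 332.64 kN/bolt. φR_n = 0.75 × (2×317.52 + 8×332.64) = 2472.1 kN.
Block shear: shear path 2×[54+4×88] = 2×406 mm, A_gv = 11368, A_nv = 2×(406 − 4.5×26)×14 = 8092 mm²; tension across gage: (81 − 1×26)×14 = 770 mm². R_n = min(0.6×450×8092, 0.6×350×11368) + 1.0×450×770 = min(2184.8, 2387.3) + 346.5 = 2531.3 kN. φR_n = 0.75 × 2531.3 = 1898.5 kN.
Tension yield (gross): A_g = 185×14 = 2590 mm². φR_n = 0.90 × 350 × 2590 = 815.9 kN.
Governing: min(1650.7, 2472.1, 1898.5, 815.9) = 815.9 kN → gross-section yield.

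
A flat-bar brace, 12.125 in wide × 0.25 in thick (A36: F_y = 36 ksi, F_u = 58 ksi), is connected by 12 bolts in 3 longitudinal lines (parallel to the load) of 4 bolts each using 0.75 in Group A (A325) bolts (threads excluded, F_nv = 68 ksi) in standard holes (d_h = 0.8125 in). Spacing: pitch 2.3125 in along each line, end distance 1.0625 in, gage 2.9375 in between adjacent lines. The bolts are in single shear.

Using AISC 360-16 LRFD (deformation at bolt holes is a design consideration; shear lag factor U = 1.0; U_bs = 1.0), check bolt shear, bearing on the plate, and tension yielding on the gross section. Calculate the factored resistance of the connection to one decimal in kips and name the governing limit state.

98.2 kips (gross-section yield governs)

Bolt shear: A_b = π(0.75)²/4 = 0.44179 in². φR_n = 0.75 × 68 × 0.44179 × 12 × 1 = 270.4 kips.
Bearing (0.25 in plate, F_u = 58 ksi): end bolts L_c = 1.0625 − 0.8125/2 = 0.65625, R_n = min(1.2×0.65625×0.25×58, 2.4×0.75×0.25×58) = 11.419 kips/bolt; interior L_c = 2.3125 − 0.8125 = 1.5, R_n = 26.1 kips/bolt. φR_n = 0.75 × (3×11.419 + 9×26.1) = 201.9 kips.
Tension yield (gross): A_g = 12.125×0.25 = 3.0313 in². φR_n = 0.90 × 36 × 3.0313 = 98.2 kips.
Governing: min(270.4, 201.9, 98.2) = 98.2 kips → gross-section yield.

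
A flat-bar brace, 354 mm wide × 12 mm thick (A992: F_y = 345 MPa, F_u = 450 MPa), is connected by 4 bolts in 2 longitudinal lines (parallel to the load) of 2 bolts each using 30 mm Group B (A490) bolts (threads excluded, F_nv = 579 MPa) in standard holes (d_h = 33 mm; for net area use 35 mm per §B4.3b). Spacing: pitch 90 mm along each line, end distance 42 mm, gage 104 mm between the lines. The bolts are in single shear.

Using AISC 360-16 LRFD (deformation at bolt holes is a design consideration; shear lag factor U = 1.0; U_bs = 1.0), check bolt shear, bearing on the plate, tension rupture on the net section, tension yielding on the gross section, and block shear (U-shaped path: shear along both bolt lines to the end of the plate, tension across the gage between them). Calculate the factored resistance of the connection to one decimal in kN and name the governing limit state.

Bolt shear: A_b = π(30)²/4 = 706.86 mm². φR_n = 0.75 × 579 × 706.86 × 4 × 1 = 1227.8 kN.
Bearing (12 mm plate, F_u = 450 MPa): end bolts L_c = 42 − 33/2 = 25.5, R_n = min(1.2×25.5×12×450, 2.4×30×12×450) = 165.24 kN/bolt; interior L_c = 90 − 33 = 57, R_n = 369.36 kN/bolt. φR_n = 0.75 × (2×165.24 + 2×369.36) = 801.9 kN.
Tension rupture (net): A_n = (354 − 2×35)×12 = 3408 mm² (U = 1.0, A_e = A_n). φR_n = 0.75 × 450 × 3408 = 1150.2 kN.
Tension yield (gross): A_g = 354×12 = 4248 mm². φR_n = 0.90 × 345 × 4248 = 1319.0 kN.
Block shear: shear path 2×[42+1×90] = 2×132 mm, A_gv = 3168, A_nv = 2×(132 − 1.5×35)×12 = 1908 mm²; tension across gage: (104 − 1×35)×12 = 828 mm². R_n = min(0.6×450×1908, 0.6×345×3168) + 1.0×450×828 = min(515.16, 655.78) + 372.6 = 887.76 kN. φR_n = 0.75 × 887.76 = 665.8 kN.
Governing: min(1227.8, 801.9, 1150.2, 1319.0, 665.8) = 665.8 kN → block shear.

665.8 kN (block shear governs)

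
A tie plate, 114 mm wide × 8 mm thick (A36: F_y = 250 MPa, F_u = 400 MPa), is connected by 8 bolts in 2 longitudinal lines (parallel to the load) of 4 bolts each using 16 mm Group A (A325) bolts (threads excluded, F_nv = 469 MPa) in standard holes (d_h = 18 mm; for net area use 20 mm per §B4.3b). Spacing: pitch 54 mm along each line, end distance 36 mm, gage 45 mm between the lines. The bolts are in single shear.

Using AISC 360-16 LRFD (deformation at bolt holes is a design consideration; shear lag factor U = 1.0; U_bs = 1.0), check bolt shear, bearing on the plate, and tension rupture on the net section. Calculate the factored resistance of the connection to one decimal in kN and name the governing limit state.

177.6 kN (net-section rupture governs)

Bolt shear: A_b = π(16)²/4 = 201.06 mm². φR_n = 0.75 × 469 × 201.06 × 8 × 1 = 565.8 kN.
Bearing (8 mm plate, F_u = 400 MPa): end bolts L_c = 36 − 18/2 = 27, R_n = min(1.2×27×8×400, 2.4×16×8×400) = 103.68 kN/bolt; interior L_c = 54 − 18 = 36, R_n = 122.88 kN/bolt. φR_n = 0.75 × (2×103.68 + 6×122.88) = 708.5 kN.
Tension rupture (net): A_n = (114 − 2×20)×8 = 592 mm² (U = 1.0, A_e = A_n). φR_n = 0.75 × 400 × 592 = 177.6 kN.
Governing: min(565.8, 708.5, 177.6) = 177.6 kN → net-section rupture.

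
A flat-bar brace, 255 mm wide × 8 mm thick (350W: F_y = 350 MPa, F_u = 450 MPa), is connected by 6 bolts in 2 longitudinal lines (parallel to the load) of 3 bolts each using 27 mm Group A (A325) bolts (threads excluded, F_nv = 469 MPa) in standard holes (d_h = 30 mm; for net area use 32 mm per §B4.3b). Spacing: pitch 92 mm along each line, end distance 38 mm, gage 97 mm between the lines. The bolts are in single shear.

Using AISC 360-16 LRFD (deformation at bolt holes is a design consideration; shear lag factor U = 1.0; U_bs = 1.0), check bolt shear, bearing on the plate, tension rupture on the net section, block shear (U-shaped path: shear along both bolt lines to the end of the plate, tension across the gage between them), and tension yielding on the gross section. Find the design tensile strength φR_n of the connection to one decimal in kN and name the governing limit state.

Bolt shear: A_b = π(27)²/4 = 572.56 mm². φR_n = 0.75 × 469 × 572.56 × 6 × 1 = 1208.4 kN.
Bearing (8 mm plate, F_u = 450 MPa): end bolts L_c = 38 − 30/2 = 23, R_n = min(1.2×23×8×450, 2.4×27×8×450) = 99.36 kN/bolt; interior L_c = 92 − 30 = 62, R_n = 233.28 kN/bolt. φR_n = 0.75 × (2×99.36 + 4×233.28) = 848.9 kN.
Tension rupture (net): A_n = (255 − 2×32)×8 = 1528 mm² (U = 1.0, A_e = A_n). φR_n = 0.75 × 450 × 1528 = 515.7 kN.
Block shear: shear path 2×[38+2×92] = 2×222 mm, A_gv = 3552, A_nv = 2×(222 − 2.5×32)×8 = 2272 mm²; tension across gage: (97 − 1×32)×8 = 520 mm². R_n = min(0.6×450×2272, 0.6×350×3552) + 1.0×450×520 = min(613.44, 745.92) + 234 = 847.44 kN. φR_n = 0.75 × 847.44 = 635.6 kN.
Tension yield (gross): A_g = 255×8 = 2040 mm². φR_n = 0.90 × 350 × 2040 = 642.6 kN.
Governing: min(1208.4, 848.9, 515.7, 635.6, 642.6) = 515.7 kN → net-section rupture.

515.7 kN (net-section rupture governs)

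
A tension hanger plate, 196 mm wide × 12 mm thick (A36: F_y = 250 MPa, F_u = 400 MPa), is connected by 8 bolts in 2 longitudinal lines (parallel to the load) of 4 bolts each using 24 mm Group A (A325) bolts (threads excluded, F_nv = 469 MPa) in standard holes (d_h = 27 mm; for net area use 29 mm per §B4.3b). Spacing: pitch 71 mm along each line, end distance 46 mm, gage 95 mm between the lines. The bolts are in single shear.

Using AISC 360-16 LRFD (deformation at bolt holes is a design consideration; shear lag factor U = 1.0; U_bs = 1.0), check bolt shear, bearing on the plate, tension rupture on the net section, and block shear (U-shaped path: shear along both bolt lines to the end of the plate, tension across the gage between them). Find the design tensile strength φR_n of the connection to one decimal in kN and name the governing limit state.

496.8 kN (net-section rupture governs)

Bolt shear: A_b = π(24)²/4 = 452.39 mm². φR_n = 0.75 × 469 × 452.39 × 8 × 1 = 1273.0 kN.
Bearing (12 mm plate, F_u = 400 MPa): end bolts L_c = 46 − 27/2 = 32.5, R_n = min(1.2×32.5×12×400, 2.4×24×12×400) = 187.2 kN/bolt; interior L_c = 71 − 27 = 44, R_n = 253.44 kN/bolt. φR_n = 0.75 × (2×187.2 + 6×253.44) = 1421.3 kN.
Tension rupture (net): A_n = (196 − 2×29)×12 = 1656 mm² (U = 1.0, A_e = A_n). φR_n = 0.75 × 400 × 1656 = 496.8 kN.
Block shear: shear path 2×[46+3×71] = 2×259 mm, A_gv = 6216, A_nv = 2×(259 − 3.5×29)×12 = 3780 mm²; tension across gage: (95 − 1×29)×12 = 792 mm². R_n = min(0.6×400×3780, 0.6×250×6216) + 1.0×400×792 = min(907.2, 932.4) + 316.8 = 1224 kN. φR_n = 0.75 × 1224 = 918.0 kN.
Governing: min(1273.0, 1421.3, 496.8, 918.0) = 496.8 kN → net-section rupture.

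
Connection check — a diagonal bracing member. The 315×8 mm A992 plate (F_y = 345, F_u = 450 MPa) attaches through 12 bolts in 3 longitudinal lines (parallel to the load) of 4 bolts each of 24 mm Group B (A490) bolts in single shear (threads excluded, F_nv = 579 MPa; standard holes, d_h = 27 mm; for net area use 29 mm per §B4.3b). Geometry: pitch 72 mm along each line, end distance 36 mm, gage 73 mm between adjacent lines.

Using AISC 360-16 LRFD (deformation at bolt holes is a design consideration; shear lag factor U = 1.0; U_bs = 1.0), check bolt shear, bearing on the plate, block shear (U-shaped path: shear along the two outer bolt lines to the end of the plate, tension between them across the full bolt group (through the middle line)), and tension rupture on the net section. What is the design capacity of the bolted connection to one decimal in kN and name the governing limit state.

615.6 kN (net-section rupture governs)

Bolt shear: A_b = π(24)²/4 = 452.39 mm². φR_n = 0.75 × 579 × 452.39 × 12 × 1 = 2357.4 kN.
Bearing (8 mm plate, F_u = 450 MPa): end bolts L_c = 36 − 27/2 = 22.5, R_n = min(1.2×22.5×8×450, 2.4×24×8×450) = 97.2 kN/bolt; interior L_c = 72 − 27 = 45, R_n = 194.4 kN/bolt. φR_n = 0.75 × (3×97.2 + 9×194.4) = 1530.9 kN.
Block shear: shear path 2×[36+3×72] = 2×252 mm, A_gv = 4032, A_nv = 2×(252 − 3.5×29)×8 = 2408 mm²; tension across gage: (146 − 2×29)×8 = 704 mm². R_n = min(0.6×450×2408, 0.6×345×4032) + 1.0×450×704 = min(650.16, 834.62) + 316.8 = 966.96 kN. φR_n = 0.75 × 966.96 = 725.2 kN.
Tension rupture (net): A_n = (315 − 3×29)×8 = 1824 mm² (U = 1.0, A_e = A_n). φR_n = 0.75 × 450 × 1824 = 615.6 kN.
Governing: min(2357.4, 1530.9, 725.2, 615.6) = 615.6 kN → net-section rupture.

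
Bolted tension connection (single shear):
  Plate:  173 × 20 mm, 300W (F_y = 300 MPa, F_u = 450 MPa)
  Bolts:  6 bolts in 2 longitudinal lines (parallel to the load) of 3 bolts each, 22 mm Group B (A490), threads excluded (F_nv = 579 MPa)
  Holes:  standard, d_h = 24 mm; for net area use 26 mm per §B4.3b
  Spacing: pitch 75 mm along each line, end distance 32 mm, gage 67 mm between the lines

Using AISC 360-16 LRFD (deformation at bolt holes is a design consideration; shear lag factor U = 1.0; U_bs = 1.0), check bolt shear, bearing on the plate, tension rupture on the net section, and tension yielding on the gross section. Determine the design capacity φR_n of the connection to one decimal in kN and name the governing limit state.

Bolt shear: A_b = π(22)²/4 = 380.13 mm². φR_n = 0.75 × 579 × 380.13 × 6 × 1 = 990.4 kN.
Bearing (20 mm plate, F_u = 450 MPa): end bolts L_c = 32 − 24/2 = 20, R_n = min(1.2×20×20×450, 2.4×22×20×450) = 216 kN/bolt; interior L_c = 75 − 24 = 51, R_n = 475.2 kN/bolt. φR_n = 0.75 × (2×216 + 4×475.2) = 1749.6 kN.
Tension rupture (net): A_n = (173 − 2×26)×20 = 2420 mm² (U = 1.0, A_e = A_n). φR_n = 0.75 × 450 × 2420 = 816.8 kN.
Tension yield (gross): A_g = 173×20 = 3460 mm². φR_n = 0.90 × 300 × 3460 = 934.2 kN.
Governing: min(990.4, 1749.6, 816.8, 934.2) = 816.8 kN → net-section rupture.

816.8 kN (net-section rupture governs)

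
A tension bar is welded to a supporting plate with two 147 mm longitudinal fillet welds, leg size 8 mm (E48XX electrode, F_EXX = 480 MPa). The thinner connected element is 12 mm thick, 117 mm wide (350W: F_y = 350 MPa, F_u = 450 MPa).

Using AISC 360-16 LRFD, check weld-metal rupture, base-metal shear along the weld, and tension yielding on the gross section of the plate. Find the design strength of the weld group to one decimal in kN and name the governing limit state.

Weld metal: throat = 0.707×8 = 5.656 mm, L = 2×147 = 294 mm. φR_n = 0.75 × 0.6 × 480 × 5.656 × 294 = 359.2 kN.
Base metal shear (12 mm plate): yield φR_n = 1.0×0.6×350×12×294 = 740.9 kN; rupture φR_n = 0.75×0.6×450×12×294 = 714.4 kN; take 714.4 kN (rupture).
Tension yield (gross): A_g = 117×12 = 1404 mm². φR_n = 0.90 × 350 × 1404 = 442.3 kN.
Governing: min(359.2, 714.4, 442.3) = 359.2 kN → weld metal.

359.2 kN (weld metal governs)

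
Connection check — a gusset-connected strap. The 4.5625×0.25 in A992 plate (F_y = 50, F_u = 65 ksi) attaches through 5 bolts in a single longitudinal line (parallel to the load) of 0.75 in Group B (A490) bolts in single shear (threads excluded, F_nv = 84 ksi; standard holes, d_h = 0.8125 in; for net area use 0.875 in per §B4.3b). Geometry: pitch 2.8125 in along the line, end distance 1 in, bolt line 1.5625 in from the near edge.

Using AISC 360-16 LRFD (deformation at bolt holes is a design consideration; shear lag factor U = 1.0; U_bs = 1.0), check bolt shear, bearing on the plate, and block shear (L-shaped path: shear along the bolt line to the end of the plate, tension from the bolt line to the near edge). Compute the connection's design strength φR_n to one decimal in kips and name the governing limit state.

Bolt shear: A_b = π(0.75)²/4 = 0.44179 in². φR_n = 0.75 × 84 × 0.44179 × 5 × 1 = 139.2 kips.
Bearing (0.25 in plate, F_u = 65 ksi): end bolts L_c = 1 − 0.8125/2 = 0.59375, R_n = min(1.2×0.59375×0.25×65, 2.4×0.75×0.25×65) = 11.578 kips/bolt; interior L_c = 2.8125 − 0.8125 = 2, R_n = 29.25 kips/bolt. φR_n = 0.75 × (1×11.578 + 4×29.25) = 96.4 kips.
Block shear: shear path 1×[1+4×2.8125] = 1×12.25 in, A_gv = 3.0625, A_nv = 1×(12.25 − 4.5×0.875)×0.25 = 2.0781 in²; tension to near edge: (1.5625 − 0.5×0.875)×0.25 = 0.28125 in². R_n = min(0.6×65×2.0781, 0.6×50×3.0625) + 1.0×65×0.28125 = min(81.046, 91.875) + 18.281 = 99.327 kips. φR_n = 0.75 × 99.327 = 74.5 kips.
Governing: min(139.2, 96.4, 74.5) = 74.5 kips → block shear.

74.5 kips (block shear governs)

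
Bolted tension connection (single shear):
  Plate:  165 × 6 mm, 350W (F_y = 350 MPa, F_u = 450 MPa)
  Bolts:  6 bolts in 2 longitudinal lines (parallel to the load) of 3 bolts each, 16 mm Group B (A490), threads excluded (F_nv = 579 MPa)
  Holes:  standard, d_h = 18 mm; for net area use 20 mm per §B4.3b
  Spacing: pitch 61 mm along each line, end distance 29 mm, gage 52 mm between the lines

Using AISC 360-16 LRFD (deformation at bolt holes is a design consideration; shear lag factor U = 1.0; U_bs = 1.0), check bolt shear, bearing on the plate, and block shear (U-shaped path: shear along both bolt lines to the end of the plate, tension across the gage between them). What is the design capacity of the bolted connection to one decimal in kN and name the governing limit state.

310.2 kN (block shear governs)

Bolt shear: A_b = π(16)²/4 = 201.06 mm². φR_n = 0.75 × 579 × 201.06 × 6 × 1 = 523.9 kN.
Bearing (6 mm plate, F_u = 450 MPa): end bolts L_c = 29 − 18/2 = 20, R_n = min(1.2×20×6×450, 2.4×16×6×450) = 64.8 kN/bolt; interior L_c = 61 − 18 = 43, R_n = 103.68 kN/bolt. φR_n = 0.75 × (2×64.8 + 4×103.68) = 408.2 kN.
Block shear: shear path 2×[29+2×61] = 2×151 mm, A_gv = 1812, A_nv = 2×(151 − 2.5×20)×6 = 1212 mm²; tension across gage: (52 − 1×20)×6 = 192 mm². R_n = min(0.6×450×1212, 0.6×350×1812) + 1.0×450×192 = min(327.24, 380.52) + 86.4 = 413.64 kN. φR_n = 0.75 × 413.64 = 310.2 kN.
Governing: min(523.9, 408.2, 310.2) = 310.2 kN → block shear.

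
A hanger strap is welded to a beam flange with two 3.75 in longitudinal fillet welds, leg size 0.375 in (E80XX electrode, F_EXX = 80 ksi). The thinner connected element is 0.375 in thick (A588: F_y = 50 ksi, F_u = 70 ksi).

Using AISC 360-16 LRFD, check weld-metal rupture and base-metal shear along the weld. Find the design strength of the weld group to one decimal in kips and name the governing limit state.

Weld metal: throat = 0.707×0.375 = 0.26513 in, L = 2×3.75 = 7.5 in. φR_n = 0.75 × 0.6 × 80 × 0.26513 × 7.5 = 71.6 kips.
Base metal shear (0.375 in plate): yield φR_n = 1.0×0.6×50×0.375×7.5 = 84.4 kips; rupture φR_n = 0.75×0.6×70×0.375×7.5 = 88.6 kips; take 84.4 kips (yield).
Governing: min(71.6, 84.4) = 71.6 kips → weld metal.

71.6 kips (weld metal governs)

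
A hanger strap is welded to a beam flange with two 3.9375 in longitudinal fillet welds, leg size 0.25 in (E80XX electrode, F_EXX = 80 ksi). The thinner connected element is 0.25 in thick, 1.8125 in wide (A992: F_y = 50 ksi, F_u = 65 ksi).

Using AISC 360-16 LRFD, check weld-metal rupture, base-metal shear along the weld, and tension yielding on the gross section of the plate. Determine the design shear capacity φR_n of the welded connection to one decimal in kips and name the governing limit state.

Weld metal: throat = 0.707×0.25 = 0.17675 in, L = 2×3.9375 = 7.875 in. φR_n = 0.75 × 0.6 × 80 × 0.17675 × 7.875 = 50.1 kips.
Base metal shear (0.25 in plate): yield φR_n = 1.0×0.6×50×0.25×7.875 = 59.1 kips; rupture φR_n = 0.75×0.6×65×0.25×7.875 = 57.6 kips; take 57.6 kips (rupture).
Tension yield (gross): A_g = 1.8125×0.25 = 0.45313 in². φR_n = 0.90 × 50 × 0.45313 = 20.4 kips.
Governing: min(50.1, 57.6, 20.4) = 20.4 kips → gross-section yield.

20.4 kips (gross-section yield governs)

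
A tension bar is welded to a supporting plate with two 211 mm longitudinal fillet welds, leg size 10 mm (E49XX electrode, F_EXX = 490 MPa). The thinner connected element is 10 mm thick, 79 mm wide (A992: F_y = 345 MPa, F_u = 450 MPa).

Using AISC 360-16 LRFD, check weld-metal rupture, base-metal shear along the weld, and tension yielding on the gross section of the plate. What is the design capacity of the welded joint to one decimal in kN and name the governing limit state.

245.3 kN (gross-section yield governs)

Weld metal: throat = 0.707×10 = 7.07 mm, L = 2×211 = 422 mm. φR_n = 0.75 × 0.6 × 490 × 7.07 × 422 = 657.9 kN.
Base metal shear (10 mm plate): yield φR_n = 1.0×0.6×345×10×422 = 873.5 kN; rupture φR_n = 0.75×0.6×450×10×422 = 854.6 kN; take 854.6 kN (rupture).
Tension yield (gross): A_g = 79×10 = 790 mm². φR_n = 0.90 × 345 × 790 = 245.3 kN.
Governing: min(657.9, 854.6, 245.3) = 245.3 kN → gross-section yield.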